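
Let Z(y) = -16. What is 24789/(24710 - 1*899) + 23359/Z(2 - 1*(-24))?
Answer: -185268175/126992 ≈ -1458.9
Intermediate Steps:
24789/(24710 - 1*899) + 23359/Z(2 - 1*(-24)) = 24789/(24710 - 1*899) + 23359/(-16) = 24789/(24710 - 899) + 23359*(-1/16) = 24789/23811 - 23359/16 = 24789*(1/23811) - 23359/16 = 8263/7937 - 23359/16 = -185268175/126992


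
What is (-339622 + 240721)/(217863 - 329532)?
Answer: 32967/37223 ≈ 0.88566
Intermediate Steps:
(-339622 + 240721)/(217863 - 329532) = -98901/(-111669) = -98901*(-1/111669) = 32967/37223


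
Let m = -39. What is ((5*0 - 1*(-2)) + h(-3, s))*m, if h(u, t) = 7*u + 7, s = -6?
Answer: 468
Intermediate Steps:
h(u, t) = 7 + 7*u
((5*0 - 1*(-2)) + h(-3, s))*m = ((5*0 - 1*(-2)) + (7 + 7*(-3)))*(-39) = ((0 + 2) + (7 - 21))*(-39) = (2 - 14)*(-39) = -12*(-39) = 468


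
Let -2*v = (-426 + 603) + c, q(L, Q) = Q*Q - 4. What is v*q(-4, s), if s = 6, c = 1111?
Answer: -20608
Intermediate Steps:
q(L, Q) = -4 + Q**2 (q(L, Q) = Q**2 - 4 = -4 + Q**2)
v = -644 (v = -((-426 + 603) + 1111)/2 = -(177 + 1111)/2 = -1/2*1288 = -644)
v*q(-4, s) = -644*(-4 + 6**2) = -644*(-4 + 36) = -644*32 = -20608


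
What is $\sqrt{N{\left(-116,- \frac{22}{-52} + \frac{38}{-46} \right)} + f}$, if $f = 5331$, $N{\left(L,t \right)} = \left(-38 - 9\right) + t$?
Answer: $\frac{\sqrt{1889435418}}{598} \approx 72.688$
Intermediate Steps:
$N{\left(L,t \right)} = -47 + t$
$\sqrt{N{\left(-116,- \frac{22}{-52} + \frac{38}{-46} \right)} + f} = \sqrt{\left(-47 + \left(- \frac{22}{-52} + \frac{38}{-46}\right)\right) + 5331} = \sqrt{\left(-47 + \left(\left(-22\right) \left(- \frac{1}{52}\right) + 38 \left(- \frac{1}{46}\right)\right)\right) + 5331} = \sqrt{\left(-47 + \left(\frac{11}{26} - \frac{19}{23}\right)\right) + 5331} = \sqrt{\left(-47 - \frac{241}{598}\right) + 5331} = \sqrt{- \frac{28347}{598} + 5331} = \sqrt{\frac{3159591}{598}} = \frac{\sqrt{1889435418}}{598}$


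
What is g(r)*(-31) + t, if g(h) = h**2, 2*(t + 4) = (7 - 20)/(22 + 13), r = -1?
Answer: -2463/70 ≈ -35.186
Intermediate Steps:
t = -293/70 (t = -4 + ((7 - 20)/(22 + 13))/2 = -4 + (-13/35)/2 = -4 + (-13*1/35)/2 = -4 + (1/2)*(-13/35) = -4 - 13/70 = -293/70 ≈ -4.1857)
g(r)*(-31) + t = (-1)**2*(-31) - 293/70 = 1*(-31) - 293/70 = -31 - 293/70 = -2463/70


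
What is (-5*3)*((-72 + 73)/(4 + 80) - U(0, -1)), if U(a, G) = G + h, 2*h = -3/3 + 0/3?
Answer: -635/28 ≈ -22.679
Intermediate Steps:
h = -1/2 (h = (-3/3 + 0/3)/2 = (-3*1/3 + 0*(1/3))/2 = (-1 + 0)/2 = (1/2)*(-1) = -1/2 ≈ -0.50000)
U(a, G) = -1/2 + G (U(a, G) = G - 1/2 = -1/2 + G)
(-5*3)*((-72 + 73)/(4 + 80) - U(0, -1)) = (-5*3)*((-72 + 73)/(4 + 80) - (-1/2 - 1)) = -15*(1/84 - 1*(-3/2)) = -15*(1*(1/84) + 3/2) = -15*(1/84 + 3/2) = -15*127/84 = -635/28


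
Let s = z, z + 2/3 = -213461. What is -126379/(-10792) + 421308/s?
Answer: 67290948107/6911034920 ≈ 9.7367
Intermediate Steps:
z = -640385/3 (z = -⅔ - 213461 = -640385/3 ≈ -2.1346e+5)
s = -640385/3 ≈ -2.1346e+5
-126379/(-10792) + 421308/s = -126379/(-10792) + 421308/(-640385/3) = -126379*(-1/10792) + 421308*(-3/640385) = 126379/10792 - 1263924/640385 = 67290948107/6911034920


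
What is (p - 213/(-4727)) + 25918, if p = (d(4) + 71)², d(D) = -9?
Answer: 140685187/4727 ≈ 29762.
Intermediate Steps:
p = 3844 (p = (-9 + 71)² = 62² = 3844)
(p - 213/(-4727)) + 25918 = (3844 - 213/(-4727)) + 25918 = (3844 - 213*(-1/4727)) + 25918 = (3844 + 213/4727) + 25918 = 18170801/4727 + 25918 = 140685187/4727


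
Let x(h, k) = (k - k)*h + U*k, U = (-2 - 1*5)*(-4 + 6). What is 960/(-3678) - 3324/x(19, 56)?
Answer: 478043/120148 ≈ 3.9788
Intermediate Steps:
U = -14 (U = (-2 - 5)*2 = -7*2 = -14)
x(h, k) = -14*k (x(h, k) = (k - k)*h - 14*k = 0*h - 14*k = 0 - 14*k = -14*k)
960/(-3678) - 3324/x(19, 56) = 960/(-3678) - 3324/((-14*56)) = 960*(-1/3678) - 3324/(-784) = -160/613 - 3324*(-1/784) = -160/613 + 831/196 = 478043/120148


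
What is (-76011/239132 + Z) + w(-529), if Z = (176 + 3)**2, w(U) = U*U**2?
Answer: -35392456255947/239132 ≈ -1.4800e+8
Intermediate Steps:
w(U) = U**3
Z = 32041 (Z = 179**2 = 32041)
(-76011/239132 + Z) + w(-529) = (-76011/239132 + 32041) + (-529)**3 = (-76011*1/239132 + 32041) - 148035889 = (-76011/239132 + 32041) - 148035889 = 7661952401/239132 - 148035889 = -35392456255947/239132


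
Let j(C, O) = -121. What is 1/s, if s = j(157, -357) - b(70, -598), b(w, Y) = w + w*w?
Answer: -1/5091 ≈ -0.00019643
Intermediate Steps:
b(w, Y) = w + w²
s = -5091 (s = -121 - 70*(1 + 70) = -121 - 70*71 = -121 - 1*4970 = -121 - 4970 = -5091)
1/s = 1/(-5091) = -1/5091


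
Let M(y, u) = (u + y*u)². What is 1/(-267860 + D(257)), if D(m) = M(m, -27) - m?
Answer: 1/48257039 ≈ 2.0722e-8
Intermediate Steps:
M(y, u) = (u + u*y)²
D(m) = -m + 729*(1 + m)² (D(m) = (-27)²*(1 + m)² - m = 729*(1 + m)² - m = -m + 729*(1 + m)²)
1/(-267860 + D(257)) = 1/(-267860 + (-1*257 + 729*(1 + 257)²)) = 1/(-267860 + (-257 + 729*258²)) = 1/(-267860 + (-257 + 729*66564)) = 1/(-267860 + (-257 + 48525156)) = 1/(-267860 + 48524899) = 1/48257039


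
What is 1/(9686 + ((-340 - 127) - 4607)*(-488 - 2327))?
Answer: 1/14292996 ≈ 6.9964e-8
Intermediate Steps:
1/(9686 + ((-340 - 127) - 4607)*(-488 - 2327)) = 1/(9686 + (-467 - 4607)*(-2815)) = 1/(9686 - 5074*(-2815)) = 1/(9686 + 14283310) = 1/14292996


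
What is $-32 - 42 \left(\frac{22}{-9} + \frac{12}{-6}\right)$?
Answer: $\frac{464}{3} \approx 154.67$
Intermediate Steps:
$-32 - 42 \left(\frac{22}{-9} + \frac{12}{-6}\right) = -32 - 42 \left(22 \left(- \frac{1}{9}\right) + 12 \left(- \frac{1}{6}\right)\right) = -32 - 42 \left(- \frac{22}{9} - 2\right) = -32 - - \frac{560}{3} = -32 + \frac{560}{3} = \frac{464}{3}$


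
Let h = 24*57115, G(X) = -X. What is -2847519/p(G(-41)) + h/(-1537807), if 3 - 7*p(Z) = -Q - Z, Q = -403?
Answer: 30652050452991/552072713 ≈ 55522.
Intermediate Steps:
p(Z) = -400/7 + Z/7 (p(Z) = 3/7 - (-1*(-403) - Z)/7 = 3/7 - (403 - Z)/7 = 3/7 + (-403/7 + Z/7) = -400/7 + Z/7)
h = 1370760
-2847519/p(G(-41)) + h/(-1537807) = -2847519/(-400/7 + (-1*(-41))/7) + 1370760/(-1537807) = -2847519/(-400/7 + (⅐)*41) + 1370760*(-1/1537807) = -2847519/(-400/7 + 41/7) - 1370760/1537807 = -2847519/(-359/7) - 1370760/1537807 = -2847519*(-7/359) - 1370760/1537807 = 19932633/359 - 1370760/1537807 = 30652050452991/552072713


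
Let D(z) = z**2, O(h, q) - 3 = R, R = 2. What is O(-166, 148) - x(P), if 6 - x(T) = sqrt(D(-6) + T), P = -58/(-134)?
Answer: -1 + sqrt(163547)/67 ≈ 5.0360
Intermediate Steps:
O(h, q) = 5 (O(h, q) = 3 + 2 = 5)
P = 29/67 (P = -58*(-1/134) = 29/67 ≈ 0.43284)
x(T) = 6 - sqrt(36 + T) (x(T) = 6 - sqrt((-6)**2 + T) = 6 - sqrt(36 + T))
O(-166, 148) - x(P) = 5 - (6 - sqrt(36 + 29/67)) = 5 - (6 - sqrt(2441/67)) = 5 - (6 - sqrt(163547)/67) = 5 + (-6 + sqrt(163547)/67) = -1 + sqrt(163547)/67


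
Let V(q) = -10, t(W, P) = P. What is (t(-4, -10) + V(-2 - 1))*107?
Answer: -2140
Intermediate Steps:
(t(-4, -10) + V(-2 - 1))*107 = (-10 - 10)*107 = -20*107 = -2140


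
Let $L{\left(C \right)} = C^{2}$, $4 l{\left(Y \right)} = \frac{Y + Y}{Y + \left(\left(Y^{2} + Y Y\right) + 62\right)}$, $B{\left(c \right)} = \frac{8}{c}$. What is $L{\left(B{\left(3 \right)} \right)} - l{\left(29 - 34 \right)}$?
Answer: $\frac{13741}{1926} \approx 7.1345$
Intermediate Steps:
$l{\left(Y \right)} = \frac{Y}{2 \left(62 + Y + 2 Y^{2}\right)}$ ($l{\left(Y \right)} = \frac{\left(Y + Y\right) \frac{1}{Y + \left(\left(Y^{2} + Y Y\right) + 62\right)}}{4} = \frac{2 Y \frac{1}{Y + \left(\left(Y^{2} + Y^{2}\right) + 62\right)}}{4} = \frac{2 Y \frac{1}{Y + \left(2 Y^{2} + 62\right)}}{4} = \frac{2 Y \frac{1}{Y + \left(62 + 2 Y^{2}\right)}}{4} = \frac{2 Y \frac{1}{62 + Y + 2 Y^{2}}}{4} = \frac{Y}{2 \left(62 + Y + 2 Y^{2}\right)}$)
$L{\left(B{\left(3 \right)} \right)} - l{\left(29 - 34 \right)} = \left(\frac{8}{3}\right)^{2} - \frac{29 - 34}{2 \left(62 + \left(29 - 34\right) + 2 \left(29 - 34\right)^{2}\right)} = \left(8 \cdot \frac{1}{3}\right)^{2} - \frac{1}{2} \left(-5\right) \frac{1}{62 - 5 + 2 \left(-5\right)^{2}} = \left(\frac{8}{3}\right)^{2} - \frac{1}{2} \left(-5\right) \frac{1}{62 - 5 + 2 \cdot 25} = \frac{64}{9} - \frac{1}{2} \left(-5\right) \frac{1}{62 - 5 + 50} = \frac{64}{9} - \frac{1}{2} \left(-5\right) \frac{1}{107} = \frac{64}{9} - - \frac{5}{214} = \frac{64}{9} + \frac{5}{214} = \frac{13741}{1926}$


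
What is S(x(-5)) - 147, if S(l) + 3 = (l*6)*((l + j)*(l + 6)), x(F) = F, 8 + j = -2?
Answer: 300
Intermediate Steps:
j = -10 (j = -8 - 2 = -10)
S(l) = -3 + 6*l*(-10 + l)*(6 + l) (S(l) = -3 + (l*6)*((l - 10)*(l + 6)) = -3 + (6*l)*((-10 + l)*(6 + l)) = -3 + 6*l*(-10 + l)*(6 + l))
S(x(-5)) - 147 = (-3 - 360*(-5) - 24*(-5)² + 6*(-5)³) - 147 = (-3 + 1800 - 24*25 + 6*(-125)) - 147 = (-3 + 1800 - 600 - 750) - 147 = 447 - 147 = 300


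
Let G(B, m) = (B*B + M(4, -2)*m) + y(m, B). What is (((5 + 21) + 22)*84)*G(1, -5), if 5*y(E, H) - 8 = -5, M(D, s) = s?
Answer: 233856/5 ≈ 46771.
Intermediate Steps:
y(E, H) = 3/5 (y(E, H) = 8/5 + (1/5)*(-5) = 8/5 - 1 = 3/5)
G(B, m) = 3/5 + B**2 - 2*m (G(B, m) = (B*B - 2*m) + 3/5 = (B**2 - 2*m) + 3/5 = 3/5 + B**2 - 2*m)
(((5 + 21) + 22)*84)*G(1, -5) = (((5 + 21) + 22)*84)*(3/5 + 1**2 - 2*(-5)) = ((26 + 22)*84)*(3/5 + 1 + 10) = (48*84)*(58/5) = 4032*(58/5) = 233856/5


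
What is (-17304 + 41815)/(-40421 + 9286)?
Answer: -24511/31135 ≈ -0.78725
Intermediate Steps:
(-17304 + 41815)/(-40421 + 9286) = 24511/(-31135) = 24511*(-1/31135) = -24511/31135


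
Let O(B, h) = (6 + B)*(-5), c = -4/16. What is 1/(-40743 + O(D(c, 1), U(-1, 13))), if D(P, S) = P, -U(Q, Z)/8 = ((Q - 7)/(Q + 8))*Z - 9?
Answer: -4/163087 ≈ -2.4527e-5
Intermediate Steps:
c = -¼ (c = -4*1/16 = -¼ ≈ -0.25000)
U(Q, Z) = 72 - 8*Z*(-7 + Q)/(8 + Q) (U(Q, Z) = -8*(((Q - 7)/(Q + 8))*Z - 9) = -8*(((-7 + Q)/(8 + Q))*Z - 9) = -8*(Z*(-7 + Q)/(8 + Q) - 9) = -8*(-9 + Z*(-7 + Q)/(8 + Q)) = 72 - 8*Z*(-7 + Q)/(8 + Q))
O(B, h) = -30 - 5*B
1/(-40743 + O(D(c, 1), U(-1, 13))) = 1/(-40743 + (-30 - 5*(-¼))) = 1/(-40743 + (-30 + 5/4)) = 1/(-40743 - 115/4) = 1/(-163087/4) = -4/163087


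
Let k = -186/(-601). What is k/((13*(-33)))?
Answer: -62/85943 ≈ -0.00072141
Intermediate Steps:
k = 186/601 (k = -186*(-1/601) = 186/601 ≈ 0.30948)
k/((13*(-33))) = 186/(601*((13*(-33)))) = (186/601)/(-429) = (186/601)*(-1/429) = -62/85943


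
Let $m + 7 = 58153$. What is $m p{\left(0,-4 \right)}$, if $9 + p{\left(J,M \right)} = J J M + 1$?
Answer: $-465168$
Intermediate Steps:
$m = 58146$ ($m = -7 + 58153 = 58146$)
$p{\left(J,M \right)} = -8 + M J^{2}$ ($p{\left(J,M \right)} = -9 + \left(J J M + 1\right) = -9 + \left(J^{2} M + 1\right) = -9 + \left(M J^{2} + 1\right) = -9 + \left(1 + M J^{2}\right) = -8 + M J^{2}$)
$m p{\left(0,-4 \right)} = 58146 \left(-8 - 4 \cdot 0^{2}\right) = 58146 \left(-8 - 0\right) = 58146 \left(-8 + 0\right) = 58146 \left(-8\right) = -465168$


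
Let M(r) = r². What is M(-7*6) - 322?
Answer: 1442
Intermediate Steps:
M(-7*6) - 322 = (-7*6)² - 322 = (-42)² - 322 = 1764 - 322 = 1442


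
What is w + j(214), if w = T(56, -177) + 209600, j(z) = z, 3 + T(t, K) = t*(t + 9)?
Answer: 213451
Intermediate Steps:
T(t, K) = -3 + t*(9 + t) (T(t, K) = -3 + t*(t + 9) = -3 + t*(9 + t))
w = 213237 (w = (-3 + 56² + 9*56) + 209600 = (-3 + 3136 + 504) + 209600 = 3637 + 209600 = 213237)
w + j(214) = 213237 + 214 = 213451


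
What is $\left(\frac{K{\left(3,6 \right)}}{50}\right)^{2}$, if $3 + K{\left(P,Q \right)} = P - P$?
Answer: $\frac{9}{2500} \approx 0.0036$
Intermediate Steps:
$K{\left(P,Q \right)} = -3$ ($K{\left(P,Q \right)} = -3 + \left(P - P\right) = -3 + 0 = -3$)
$\left(\frac{K{\left(3,6 \right)}}{50}\right)^{2} = \left(- \frac{3}{50}\right)^{2} = \frac{9}{2500}$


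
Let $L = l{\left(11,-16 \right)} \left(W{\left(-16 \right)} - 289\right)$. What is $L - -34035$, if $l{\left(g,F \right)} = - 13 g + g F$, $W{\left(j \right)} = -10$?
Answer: $129416$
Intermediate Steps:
$l{\left(g,F \right)} = - 13 g + F g$
$L = 95381$ ($L = 11 \left(-13 - 16\right) \left(-10 - 289\right) = 11 \left(-29\right) \left(-299\right) = \left(-319\right) \left(-299\right) = 95381$)
$L - -34035 = 95381 - -34035 = 95381 + 34035 = 129416$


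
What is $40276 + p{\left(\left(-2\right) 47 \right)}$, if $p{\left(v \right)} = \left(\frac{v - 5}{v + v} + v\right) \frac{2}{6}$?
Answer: $\frac{22698091}{564} \approx 40245.0$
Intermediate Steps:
$p{\left(v \right)} = \frac{v}{3} + \frac{-5 + v}{6 v}$ ($p{\left(v \right)} = \left(\frac{-5 + v}{2 v} + v\right) 2 \cdot \frac{1}{6} = \left(\left(-5 + v\right) \frac{1}{2 v} + v\right) \frac{1}{3} = \left(\frac{-5 + v}{2 v} + v\right) \frac{1}{3} = \left(v + \frac{-5 + v}{2 v}\right) \frac{1}{3} = \frac{v}{3} + \frac{-5 + v}{6 v}$)
$40276 + p{\left(\left(-2\right) 47 \right)} = 40276 + \frac{-5 + \left(-2\right) 47 \left(1 + 2 \left(\left(-2\right) 47\right)\right)}{6 \left(\left(-2\right) 47\right)} = 40276 + \frac{-5 - 94 \left(1 + 2 \left(-94\right)\right)}{6 \left(-94\right)} = 40276 + \frac{1}{6} \left(- \frac{1}{94}\right) \left(-5 - 94 \left(1 - 188\right)\right) = 40276 + \frac{1}{6} \left(- \frac{1}{94}\right) \left(-5 - -17578\right) = 40276 + \frac{1}{6} \left(- \frac{1}{94}\right) \left(-5 + 17578\right) = 40276 + \frac{1}{6} \left(- \frac{1}{94}\right) 17573 = 40276 - \frac{17573}{564} = \frac{22698091}{564}$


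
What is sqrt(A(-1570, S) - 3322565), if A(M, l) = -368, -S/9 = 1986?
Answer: I*sqrt(3322933) ≈ 1822.9*I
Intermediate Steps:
S = -17874 (S = -9*1986 = -17874)
sqrt(A(-1570, S) - 3322565) = sqrt(-368 - 3322565) = sqrt(-3322933) = I*sqrt(3322933)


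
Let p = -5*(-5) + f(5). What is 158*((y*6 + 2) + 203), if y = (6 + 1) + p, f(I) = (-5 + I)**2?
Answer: 62726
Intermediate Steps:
p = 25 (p = -5*(-5) + (-5 + 5)**2 = 25 + 0**2 = 25 + 0 = 25)
y = 32 (y = (6 + 1) + 25 = 7 + 25 = 32)
158*((y*6 + 2) + 203) = 158*((32*6 + 2) + 203) = 158*((192 + 2) + 203) = 158*(194 + 203) = 158*397 = 62726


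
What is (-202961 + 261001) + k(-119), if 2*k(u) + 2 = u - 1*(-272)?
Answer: 116231/2 ≈ 58116.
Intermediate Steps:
k(u) = 135 + u/2 (k(u) = -1 + (u - 1*(-272))/2 = -1 + (u + 272)/2 = -1 + (272 + u)/2 = -1 + (136 + u/2) = 135 + u/2)
(-202961 + 261001) + k(-119) = (-202961 + 261001) + (135 + (1/2)*(-119)) = 58040 + (135 - 119/2) = 58040 + 151/2 = 116231/2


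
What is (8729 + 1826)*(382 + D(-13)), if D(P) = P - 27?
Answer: 3609810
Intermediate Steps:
D(P) = -27 + P
(8729 + 1826)*(382 + D(-13)) = (8729 + 1826)*(382 + (-27 - 13)) = 10555*(382 - 40) = 10555*342 = 3609810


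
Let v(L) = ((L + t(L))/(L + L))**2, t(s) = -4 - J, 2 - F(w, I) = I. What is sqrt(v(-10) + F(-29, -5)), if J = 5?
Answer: sqrt(3161)/20 ≈ 2.8111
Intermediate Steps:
F(w, I) = 2 - I
t(s) = -9 (t(s) = -4 - 1*5 = -4 - 5 = -9)
v(L) = (-9 + L)**2/(4*L**2) (v(L) = ((L - 9)/(L + L))**2 = ((-9 + L)/((2*L)))**2 = ((-9 + L)*(1/(2*L)))**2 = ((-9 + L)/(2*L))**2 = (-9 + L)**2/(4*L**2))
sqrt(v(-10) + F(-29, -5)) = sqrt((1/4)*(-9 - 10)**2/(-10)**2 + (2 - 1*(-5))) = sqrt((1/4)*(1/100)*(-19)**2 + (2 + 5)) = sqrt((1/4)*(1/100)*361 + 7) = sqrt(361/400 + 7) = sqrt(3161/400) = sqrt(3161)/20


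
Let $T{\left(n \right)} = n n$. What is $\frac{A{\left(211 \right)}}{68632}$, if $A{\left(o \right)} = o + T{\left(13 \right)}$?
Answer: $\frac{95}{17158} \approx 0.0055368$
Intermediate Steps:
$T{\left(n \right)} = n^{2}$
$A{\left(o \right)} = 169 + o$ ($A{\left(o \right)} = o + 13^{2} = o + 169 = 169 + o$)
$\frac{A{\left(211 \right)}}{68632} = \frac{169 + 211}{68632} = 380 \cdot \frac{1}{68632} = \frac{95}{17158}$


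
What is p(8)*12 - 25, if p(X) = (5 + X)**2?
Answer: 2003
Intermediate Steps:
p(8)*12 - 25 = (5 + 8)**2*12 - 25 = 13**2*12 - 25 = 169*12 - 25 = 2028 - 25 = 2003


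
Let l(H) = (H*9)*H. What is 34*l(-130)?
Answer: 5171400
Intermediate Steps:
l(H) = 9*H² (l(H) = (9*H)*H = 9*H²)
34*l(-130) = 34*(9*(-130)²) = 34*(9*16900) = 34*152100 = 5171400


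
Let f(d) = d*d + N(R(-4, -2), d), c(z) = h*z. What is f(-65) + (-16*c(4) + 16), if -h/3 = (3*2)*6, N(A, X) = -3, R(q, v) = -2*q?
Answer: 11150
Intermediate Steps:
h = -108 (h = -3*3*2*6 = -18*6 = -3*36 = -108)
c(z) = -108*z
f(d) = -3 + d² (f(d) = d*d - 3 = d² - 3 = -3 + d²)
f(-65) + (-16*c(4) + 16) = (-3 + (-65)²) + (-(-1728)*4 + 16) = (-3 + 4225) + (-16*(-432) + 16) = 4222 + (6912 + 16) = 4222 + 6928 = 11150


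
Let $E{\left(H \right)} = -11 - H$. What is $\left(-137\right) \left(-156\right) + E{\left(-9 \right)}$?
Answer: $21370$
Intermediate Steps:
$\left(-137\right) \left(-156\right) + E{\left(-9 \right)} = \left(-137\right) \left(-156\right) - 2 = 21372 + \left(-11 + 9\right) = 21372 - 2 = 21370$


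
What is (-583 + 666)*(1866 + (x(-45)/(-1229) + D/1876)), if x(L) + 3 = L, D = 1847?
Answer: 357283217225/2305604 ≈ 1.5496e+5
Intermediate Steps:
x(L) = -3 + L
(-583 + 666)*(1866 + (x(-45)/(-1229) + D/1876)) = (-583 + 666)*(1866 + ((-3 - 45)/(-1229) + 1847/1876)) = 83*(1866 + (-48*(-1/1229) + 1847*(1/1876))) = 83*(1866 + (48/1229 + 1847/1876)) = 83*(1866 + 2360011/2305604) = 83*(4304617075/2305604) = 357283217225/2305604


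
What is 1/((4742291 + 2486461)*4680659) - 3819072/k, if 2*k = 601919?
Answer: -258439070182131271873/20366123849584222992 ≈ -12.690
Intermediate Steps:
k = 601919/2 (k = (½)*601919 = 601919/2 ≈ 3.0096e+5)
1/((4742291 + 2486461)*4680659) - 3819072/k = 1/((4742291 + 2486461)*4680659) - 3819072/601919/2 = (1/4680659)/7228752 - 3819072*2/601919 = (1/7228752)*(1/4680659) - 7638144/601919 = 1/33835323107568 - 7638144/601919 = -258439070182131271873/20366123849584222992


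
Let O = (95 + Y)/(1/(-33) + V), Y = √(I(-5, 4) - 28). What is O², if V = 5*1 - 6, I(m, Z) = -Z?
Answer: 576081/68 + 206910*I*√2/289 ≈ 8471.8 + 1012.5*I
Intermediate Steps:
V = -1 (V = 5 - 6 = -1)
Y = 4*I*√2 (Y = √(-1*4 - 28) = √(-4 - 28) = √(-32) = 4*I*√2 ≈ 5.6569*I)
O = -3135/34 - 66*I*√2/17 (O = (95 + 4*I*√2)/(1/(-33) - 1) = (95 + 4*I*√2)/(-1/33 - 1) = (95 + 4*I*√2)/(-34/33) = (95 + 4*I*√2)*(-33/34) = -3135/34 - 66*I*√2/17 ≈ -92.206 - 5.4905*I)
O² = (-3135/34 - 66*I*√2/17)²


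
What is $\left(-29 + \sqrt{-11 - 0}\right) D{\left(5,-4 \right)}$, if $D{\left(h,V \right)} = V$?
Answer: $116 - 4 i \sqrt{11} \approx 116.0 - 13.266 i$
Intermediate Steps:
$\left(-29 + \sqrt{-11 - 0}\right) D{\left(5,-4 \right)} = \left(-29 + \sqrt{-11 - 0}\right) \left(-4\right) = \left(-29 + \sqrt{-11 + 0}\right) \left(-4\right) = \left(-29 + \sqrt{-11}\right) \left(-4\right) = \left(-29 + i \sqrt{11}\right) \left(-4\right) = 116 - 4 i \sqrt{11}$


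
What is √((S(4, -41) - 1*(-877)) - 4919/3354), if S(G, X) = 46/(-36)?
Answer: 2*√614673605/1677 ≈ 29.568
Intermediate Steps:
S(G, X) = -23/18 (S(G, X) = 46*(-1/36) = -23/18)
√((S(4, -41) - 1*(-877)) - 4919/3354) = √((-23/18 - 1*(-877)) - 4919/3354) = √((-23/18 + 877) - 4919*1/3354) = √(15763/18 - 4919/3354) = √(4398380/5031) = 2*√614673605/1677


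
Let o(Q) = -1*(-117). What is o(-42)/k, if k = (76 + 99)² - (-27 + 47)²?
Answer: 3/775 ≈ 0.0038710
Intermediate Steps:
o(Q) = 117
k = 30225 (k = 175² - 1*20² = 30625 - 1*400 = 30625 - 400 = 30225)
o(-42)/k = 117/30225 = 117*(1/30225) = 3/775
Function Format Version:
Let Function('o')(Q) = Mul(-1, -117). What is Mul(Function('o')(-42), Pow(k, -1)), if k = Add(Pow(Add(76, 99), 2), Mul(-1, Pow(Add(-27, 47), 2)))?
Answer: Rational(3, 775) ≈ 0.0038710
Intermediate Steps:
Function('o')(Q) = 117
k = 30225 (k = Add(Pow(175, 2), Mul(-1, Pow(20, 2))) = Add(30625, Mul(-1, 400)) = Add(30625, -400) = 30225)
Mul(Function('o')(-42), Pow(k, -1)) = Mul(117, Pow(30225, -1)) = Mul(117, Rational(1, 30225)) = Rational(3, 775)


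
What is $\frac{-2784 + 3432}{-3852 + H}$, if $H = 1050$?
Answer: $- \frac{108}{467} \approx -0.23126$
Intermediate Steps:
$\frac{-2784 + 3432}{-3852 + H} = \frac{-2784 + 3432}{-3852 + 1050} = \frac{648}{-2802} = 648 \left(- \frac{1}{2802}\right) = - \frac{108}{467}$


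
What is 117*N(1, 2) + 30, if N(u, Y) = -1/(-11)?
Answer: 447/11 ≈ 40.636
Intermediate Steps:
N(u, Y) = 1/11 (N(u, Y) = -1*(-1/11) = 1/11)
117*N(1, 2) + 30 = 117*(1/11) + 30 = 117/11 + 30 = 447/11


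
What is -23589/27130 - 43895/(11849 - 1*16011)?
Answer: 273173483/28228765 ≈ 9.6771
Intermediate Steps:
-23589/27130 - 43895/(11849 - 1*16011) = -23589*1/27130 - 43895/(11849 - 16011) = -23589/27130 - 43895/(-4162) = -23589/27130 - 43895*(-1/4162) = -23589/27130 + 43895/4162 = 273173483/28228765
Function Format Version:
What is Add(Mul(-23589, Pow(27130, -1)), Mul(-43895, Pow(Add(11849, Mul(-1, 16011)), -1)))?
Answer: Rational(273173483, 28228765) ≈ 9.6771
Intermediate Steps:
Add(Mul(-23589, Pow(27130, -1)), Mul(-43895, Pow(Add(11849, Mul(-1, 16011)), -1))) = Add(Mul(-23589, Rational(1, 27130)), Mul(-43895, Pow(Add(11849, -16011), -1))) = Add(Rational(-23589, 27130), Mul(-43895, Pow(-4162, -1))) = Add(Rational(-23589, 27130), Mul(-43895, Rational(-1, 4162))) = Add(Rational(-23589, 27130), Rational(43895, 4162)) = Rational(273173483, 28228765)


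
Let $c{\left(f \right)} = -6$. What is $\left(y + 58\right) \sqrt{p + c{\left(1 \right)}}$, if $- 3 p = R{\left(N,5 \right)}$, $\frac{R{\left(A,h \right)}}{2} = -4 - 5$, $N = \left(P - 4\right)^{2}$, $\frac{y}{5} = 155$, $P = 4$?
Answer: $0$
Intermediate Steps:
$y = 775$ ($y = 5 \cdot 155 = 775$)
$N = 0$ ($N = \left(4 - 4\right)^{2} = 0^{2} = 0$)
$R{\left(A,h \right)} = -18$ ($R{\left(A,h \right)} = 2 \left(-4 - 5\right) = 2 \left(-9\right) = -18$)
$p = 6$ ($p = \left(- \frac{1}{3}\right) \left(-18\right) = 6$)
$\left(y + 58\right) \sqrt{p + c{\left(1 \right)}} = \left(775 + 58\right) \sqrt{6 - 6} = 833 \sqrt{0} = 833 \cdot 0 = 0$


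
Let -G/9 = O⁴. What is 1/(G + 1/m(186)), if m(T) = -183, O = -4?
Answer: -183/421633 ≈ -0.00043403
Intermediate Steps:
G = -2304 (G = -9*(-4)⁴ = -9*256 = -2304)
1/(G + 1/m(186)) = 1/(-2304 + 1/(-183)) = 1/(-2304 - 1/183) = 1/(-421633/183) = -183/421633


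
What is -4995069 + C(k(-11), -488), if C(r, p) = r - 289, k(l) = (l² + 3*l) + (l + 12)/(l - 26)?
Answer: -184824991/37 ≈ -4.9953e+6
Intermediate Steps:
k(l) = l² + 3*l + (12 + l)/(-26 + l) (k(l) = (l² + 3*l) + (12 + l)/(-26 + l) = l² + 3*l + (12 + l)/(-26 + l))
C(r, p) = -289 + r
-4995069 + C(k(-11), -488) = -4995069 + (-289 + (12 + (-11)³ - 77*(-11) - 23*(-11)²)/(-26 - 11)) = -4995069 + (-289 + (12 - 1331 + 847 - 23*121)/(-37)) = -4995069 + (-289 - (12 - 1331 + 847 - 2783)/37) = -4995069 + (-289 - 1/37*(-3255)) = -4995069 + (-289 + 3255/37) = -4995069 - 7438/37 = -184824991/37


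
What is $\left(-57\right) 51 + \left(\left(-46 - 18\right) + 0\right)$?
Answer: $-2971$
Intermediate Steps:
$\left(-57\right) 51 + \left(\left(-46 - 18\right) + 0\right) = -2907 + \left(-64 + 0\right) = -2907 - 64 = -2971$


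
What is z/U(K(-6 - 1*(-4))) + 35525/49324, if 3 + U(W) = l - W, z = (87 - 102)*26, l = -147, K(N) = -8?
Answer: 12140455/3502004 ≈ 3.4667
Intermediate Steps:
z = -390 (z = -15*26 = -390)
U(W) = -150 - W (U(W) = -3 + (-147 - W) = -150 - W)
z/U(K(-6 - 1*(-4))) + 35525/49324 = -390/(-150 - 1*(-8)) + 35525/49324 = -390/(-150 + 8) + 35525*(1/49324) = -390/(-142) + 35525/49324 = -390*(-1/142) + 35525/49324 = 195/71 + 35525/49324 = 12140455/3502004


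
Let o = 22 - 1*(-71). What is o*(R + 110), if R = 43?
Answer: 14229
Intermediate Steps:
o = 93 (o = 22 + 71 = 93)
o*(R + 110) = 93*(43 + 110) = 93*153 = 14229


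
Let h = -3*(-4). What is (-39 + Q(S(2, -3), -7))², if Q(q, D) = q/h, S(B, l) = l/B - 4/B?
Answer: 889249/576 ≈ 1543.8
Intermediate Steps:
h = 12
S(B, l) = -4/B + l/B
Q(q, D) = q/12
(-39 + Q(S(2, -3), -7))² = (-39 + ((-4 - 3)/2)/12)² = (-39 + ((½)*(-7))/12)² = (-39 + (1/12)*(-7/2))² = (-39 - 7/24)² = (-943/24)² = 889249/576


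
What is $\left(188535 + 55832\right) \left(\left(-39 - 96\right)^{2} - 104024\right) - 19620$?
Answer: $-20966463853$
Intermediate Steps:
$\left(188535 + 55832\right) \left(\left(-39 - 96\right)^{2} - 104024\right) - 19620 = 244367 \left(\left(-135\right)^{2} - 104024\right) - 19620 = 244367 \left(18225 - 104024\right) - 19620 = 244367 \left(-85799\right) - 19620 = -20966444233 - 19620 = -20966463853$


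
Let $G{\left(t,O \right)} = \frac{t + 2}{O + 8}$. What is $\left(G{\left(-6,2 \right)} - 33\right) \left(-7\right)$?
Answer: $\frac{1169}{5} \approx 233.8$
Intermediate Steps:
$G{\left(t,O \right)} = \frac{2 + t}{8 + O}$
$\left(G{\left(-6,2 \right)} - 33\right) \left(-7\right) = \left(\frac{2 - 6}{8 + 2} - 33\right) \left(-7\right) = \left(\frac{1}{10} \left(-4\right) - 33\right) \left(-7\right) = \left(- \frac{2}{5} - 33\right) \left(-7\right) = \left(- \frac{167}{5}\right) \left(-7\right) = \frac{1169}{5}$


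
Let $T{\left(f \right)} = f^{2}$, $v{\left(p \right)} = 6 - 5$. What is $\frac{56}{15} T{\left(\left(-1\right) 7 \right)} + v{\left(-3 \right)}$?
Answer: $\frac{2759}{15} \approx 183.93$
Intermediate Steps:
$v{\left(p \right)} = 1$
$\frac{56}{15} T{\left(\left(-1\right) 7 \right)} + v{\left(-3 \right)} = \frac{56}{15} \left(\left(-1\right) 7\right)^{2} + 1 = 56 \cdot \frac{1}{15} \left(-7\right)^{2} + 1 = \frac{56}{15} \cdot 49 + 1 = \frac{2744}{15} + 1 = \frac{2759}{15}$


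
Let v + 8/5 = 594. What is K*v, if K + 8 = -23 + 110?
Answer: 233998/5 ≈ 46800.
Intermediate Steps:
v = 2962/5 (v = -8/5 + 594 = 2962/5 ≈ 592.40)
K = 79 (K = -8 + (-23 + 110) = -8 + 87 = 79)
K*v = 79*(2962/5) = 233998/5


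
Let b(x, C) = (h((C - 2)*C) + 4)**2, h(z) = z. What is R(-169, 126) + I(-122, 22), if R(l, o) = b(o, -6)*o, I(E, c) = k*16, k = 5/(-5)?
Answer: 340688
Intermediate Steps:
k = -1 (k = 5*(-1/5) = -1)
b(x, C) = (4 + C*(-2 + C))**2 (b(x, C) = ((C - 2)*C + 4)**2 = ((-2 + C)*C + 4)**2 = (C*(-2 + C) + 4)**2 = (4 + C*(-2 + C))**2)
I(E, c) = -16 (I(E, c) = -1*16 = -16)
R(l, o) = 2704*o (R(l, o) = (4 - 6*(-2 - 6))**2*o = (4 - 6*(-8))**2*o = (4 + 48)**2*o = 52**2*o = 2704*o)
R(-169, 126) + I(-122, 22) = 2704*126 - 16 = 340704 - 16 = 340688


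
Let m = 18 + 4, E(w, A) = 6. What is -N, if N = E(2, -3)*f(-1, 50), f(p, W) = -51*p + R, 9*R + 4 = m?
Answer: -318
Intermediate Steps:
m = 22
R = 2 (R = -4/9 + (1/9)*22 = -4/9 + 22/9 = 2)
f(p, W) = 2 - 51*p (f(p, W) = -51*p + 2 = 2 - 51*p)
N = 318 (N = 6*(2 - 51*(-1)) = 6*(2 + 51) = 6*53 = 318)
-N = -1*318 = -318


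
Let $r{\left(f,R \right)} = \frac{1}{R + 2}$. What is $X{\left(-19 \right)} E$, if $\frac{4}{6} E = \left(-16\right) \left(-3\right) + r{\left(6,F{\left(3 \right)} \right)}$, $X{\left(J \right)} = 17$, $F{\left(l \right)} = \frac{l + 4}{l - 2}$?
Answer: $\frac{7361}{6} \approx 1226.8$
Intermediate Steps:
$F{\left(l \right)} = \frac{4 + l}{-2 + l}$
$r{\left(f,R \right)} = \frac{1}{2 + R}$
$E = \frac{433}{6}$ ($E = \frac{3 \left(\left(-16\right) \left(-3\right) + \frac{1}{2 + \frac{4 + 3}{-2 + 3}}\right)}{2} = \frac{3 \left(48 + \frac{1}{2 + 1^{-1} \cdot 7}\right)}{2} = \frac{3 \left(48 + \frac{1}{2 + 1 \cdot 7}\right)}{2} = \frac{3 \left(48 + \frac{1}{2 + 7}\right)}{2} = \frac{3 \left(48 + \frac{1}{9}\right)}{2} = \frac{3}{2} \cdot \frac{433}{9} = \frac{433}{6} \approx 72.167$)
$X{\left(-19 \right)} E = 17 \cdot \frac{433}{6} = \frac{7361}{6}$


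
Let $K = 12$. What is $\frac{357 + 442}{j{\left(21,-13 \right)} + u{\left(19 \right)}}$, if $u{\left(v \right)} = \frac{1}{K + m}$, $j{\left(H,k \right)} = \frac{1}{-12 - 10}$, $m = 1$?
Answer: $\frac{228514}{9} \approx 25390.0$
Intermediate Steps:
$j{\left(H,k \right)} = - \frac{1}{22}$ ($j{\left(H,k \right)} = \frac{1}{-22} = - \frac{1}{22}$)
$u{\left(v \right)} = \frac{1}{13}$ ($u{\left(v \right)} = \frac{1}{12 + 1} = \frac{1}{13}$)
$\frac{357 + 442}{j{\left(21,-13 \right)} + u{\left(19 \right)}} = \frac{357 + 442}{- \frac{1}{22} + \frac{1}{13}} = \frac{799}{\frac{9}{286}} = 799 \cdot \frac{286}{9} = \frac{228514}{9}$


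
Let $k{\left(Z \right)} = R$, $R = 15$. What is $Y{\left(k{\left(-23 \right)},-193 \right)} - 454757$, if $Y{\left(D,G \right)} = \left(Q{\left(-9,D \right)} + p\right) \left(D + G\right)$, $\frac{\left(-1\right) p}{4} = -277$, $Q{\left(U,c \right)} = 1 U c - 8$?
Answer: $-626527$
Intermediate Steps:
$k{\left(Z \right)} = 15$
$Q{\left(U,c \right)} = -8 + U c$ ($Q{\left(U,c \right)} = U c - 8 = -8 + U c$)
$p = 1108$ ($p = \left(-4\right) \left(-277\right) = 1108$)
$Y{\left(D,G \right)} = \left(1100 - 9 D\right) \left(D + G\right)$ ($Y{\left(D,G \right)} = \left(\left(-8 - 9 D\right) + 1108\right) \left(D + G\right) = \left(1100 - 9 D\right) \left(D + G\right)$)
$Y{\left(k{\left(-23 \right)},-193 \right)} - 454757 = \left(- 9 \cdot 15^{2} + 1100 \cdot 15 + 1100 \left(-193\right) - 135 \left(-193\right)\right) - 454757 = \left(\left(-9\right) 225 + 16500 - 212300 + 26055\right) - 454757 = \left(-2025 + 16500 - 212300 + 26055\right) - 454757 = -171770 - 454757 = -626527$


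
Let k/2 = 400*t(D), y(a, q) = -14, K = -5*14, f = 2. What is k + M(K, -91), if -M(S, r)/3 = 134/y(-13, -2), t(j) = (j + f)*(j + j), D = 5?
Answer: 392201/7 ≈ 56029.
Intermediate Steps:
K = -70
t(j) = 2*j*(2 + j) (t(j) = (j + 2)*(j + j) = (2 + j)*(2*j) = 2*j*(2 + j))
M(S, r) = 201/7 (M(S, r) = -402/(-14) = -402*(-1)/14 = -3*(-67/7) = 201/7)
k = 56000 (k = 2*(400*(2*5*(2 + 5))) = 2*(400*(2*5*7)) = 2*(400*70) = 2*28000 = 56000)
k + M(K, -91) = 56000 + 201/7 = 392201/7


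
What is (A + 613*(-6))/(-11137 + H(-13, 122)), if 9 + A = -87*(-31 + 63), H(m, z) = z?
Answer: 6471/11015 ≈ 0.58747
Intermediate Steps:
A = -2793 (A = -9 - 87*(-31 + 63) = -9 - 87*32 = -9 - 2784 = -2793)
(A + 613*(-6))/(-11137 + H(-13, 122)) = (-2793 + 613*(-6))/(-11137 + 122) = (-2793 - 3678)/(-11015) = -6471*(-1/11015) = 6471/11015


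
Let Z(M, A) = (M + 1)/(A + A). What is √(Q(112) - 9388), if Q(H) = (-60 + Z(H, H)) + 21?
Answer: 3*I*√3284610/56 ≈ 97.09*I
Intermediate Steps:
Z(M, A) = (1 + M)/(2*A) (Z(M, A) = (1 + M)/((2*A)) = (1 + M)*(1/(2*A)) = (1 + M)/(2*A))
Q(H) = -39 + (1 + H)/(2*H) (Q(H) = (-60 + (1 + H)/(2*H)) + 21 = -39 + (1 + H)/(2*H))
√(Q(112) - 9388) = √((½)*(1 - 77*112)/112 - 9388) = √((½)*(1/112)*(1 - 8624) - 9388) = √((½)*(1/112)*(-8623) - 9388) = √(-8623/224 - 9388) = √(-2111535/224) = 3*I*√3284610/56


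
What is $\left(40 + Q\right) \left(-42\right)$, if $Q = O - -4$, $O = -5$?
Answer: $-1638$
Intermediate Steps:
$Q = -1$ ($Q = -5 - -4 = -5 + 4 = -1$)
$\left(40 + Q\right) \left(-42\right) = \left(40 - 1\right) \left(-42\right) = 39 \left(-42\right) = -1638$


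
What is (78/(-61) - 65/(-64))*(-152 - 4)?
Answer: 40053/976 ≈ 41.038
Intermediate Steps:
(78/(-61) - 65/(-64))*(-152 - 4) = (78*(-1/61) - 65*(-1/64))*(-156) = (-78/61 + 65/64)*(-156) = -1027/3904*(-156) = 40053/976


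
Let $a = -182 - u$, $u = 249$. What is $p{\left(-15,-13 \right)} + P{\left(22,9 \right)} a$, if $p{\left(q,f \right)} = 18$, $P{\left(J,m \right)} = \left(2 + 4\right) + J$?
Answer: $-12050$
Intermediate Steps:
$P{\left(J,m \right)} = 6 + J$
$a = -431$ ($a = -182 - 249 = -431$)
$p{\left(-15,-13 \right)} + P{\left(22,9 \right)} a = 18 + \left(6 + 22\right) \left(-431\right) = 18 + 28 \left(-431\right) = 18 - 12068 = -12050$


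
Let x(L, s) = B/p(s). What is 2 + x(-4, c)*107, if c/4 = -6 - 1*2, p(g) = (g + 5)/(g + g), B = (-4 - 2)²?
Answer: 27398/3 ≈ 9132.7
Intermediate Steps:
B = 36 (B = (-6)² = 36)
p(g) = (5 + g)/(2*g) (p(g) = (5 + g)/((2*g)) = (5 + g)*(1/(2*g)) = (5 + g)/(2*g))
c = -32 (c = 4*(-6 - 1*2) = 4*(-6 - 2) = 4*(-8) = -32)
x(L, s) = 72*s/(5 + s) (x(L, s) = 36/(((5 + s)/(2*s))) = 36*(2*s/(5 + s)) = 72*s/(5 + s))
2 + x(-4, c)*107 = 2 + (72*(-32)/(5 - 32))*107 = 2 + (72*(-32)/(-27))*107 = 2 + (72*(-32)*(-1/27))*107 = 2 + (256/3)*107 = 2 + 27392/3 = 27398/3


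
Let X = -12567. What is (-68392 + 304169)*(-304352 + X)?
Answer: -74722211063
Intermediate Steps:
(-68392 + 304169)*(-304352 + X) = (-68392 + 304169)*(-304352 - 12567) = 235777*(-316919) = -74722211063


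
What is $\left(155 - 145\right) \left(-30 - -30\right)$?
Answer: $0$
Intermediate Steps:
$\left(155 - 145\right) \left(-30 - -30\right) = 10 \left(-30 + 30\right) = 10 \cdot 0 = 0$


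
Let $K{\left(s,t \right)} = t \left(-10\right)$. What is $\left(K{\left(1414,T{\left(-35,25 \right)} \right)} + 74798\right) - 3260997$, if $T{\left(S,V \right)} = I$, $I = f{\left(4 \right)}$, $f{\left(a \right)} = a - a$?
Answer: $-3186199$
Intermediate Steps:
$f{\left(a \right)} = 0$
$I = 0$
$T{\left(S,V \right)} = 0$
$K{\left(s,t \right)} = - 10 t$
$\left(K{\left(1414,T{\left(-35,25 \right)} \right)} + 74798\right) - 3260997 = \left(\left(-10\right) 0 + 74798\right) - 3260997 = \left(0 + 74798\right) - 3260997 = 74798 - 3260997 = -3186199$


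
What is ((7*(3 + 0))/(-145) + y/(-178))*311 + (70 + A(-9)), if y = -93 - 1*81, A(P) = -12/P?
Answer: 12787688/38715 ≈ 330.30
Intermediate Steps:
y = -174 (y = -93 - 81 = -174)
((7*(3 + 0))/(-145) + y/(-178))*311 + (70 + A(-9)) = ((7*(3 + 0))/(-145) - 174/(-178))*311 + (70 - 12/(-9)) = ((7*3)*(-1/145) - 174*(-1/178))*311 + (70 - 12*(-1/9)) = (21*(-1/145) + 87/89)*311 + (70 + 4/3) = (-21/145 + 87/89)*311 + 214/3 = (10746/12905)*311 + 214/3 = 3342006/12905 + 214/3 = 12787688/38715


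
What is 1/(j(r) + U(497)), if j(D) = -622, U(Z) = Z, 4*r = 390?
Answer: -1/125 ≈ -0.0080000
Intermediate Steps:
r = 195/2 (r = (¼)*390 = 195/2 ≈ 97.500)
1/(j(r) + U(497)) = 1/(-622 + 497) = 1/(-125) = -1/125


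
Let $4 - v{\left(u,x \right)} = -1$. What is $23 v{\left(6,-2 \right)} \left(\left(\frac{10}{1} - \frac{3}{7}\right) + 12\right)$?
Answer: $\frac{17365}{7} \approx 2480.7$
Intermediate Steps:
$v{\left(u,x \right)} = 5$ ($v{\left(u,x \right)} = 4 - -1 = 4 + 1 = 5$)
$23 v{\left(6,-2 \right)} \left(\left(\frac{10}{1} - \frac{3}{7}\right) + 12\right) = 23 \cdot 5 \left(\left(\frac{10}{1} - \frac{3}{7}\right) + 12\right) = 23 \cdot 5 \left(\left(10 \cdot 1 - \frac{3}{7}\right) + 12\right) = 23 \cdot 5 \left(\left(10 - \frac{3}{7}\right) + 12\right) = 23 \cdot 5 \left(\frac{67}{7} + 12\right) = 23 \cdot 5 \cdot \frac{151}{7} = 23 \cdot \frac{755}{7} = \frac{17365}{7}$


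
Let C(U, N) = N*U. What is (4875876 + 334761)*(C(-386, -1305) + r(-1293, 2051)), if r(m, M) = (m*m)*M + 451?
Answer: 17869704930947760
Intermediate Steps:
r(m, M) = 451 + M*m**2 (r(m, M) = m**2*M + 451 = M*m**2 + 451 = 451 + M*m**2)
(4875876 + 334761)*(C(-386, -1305) + r(-1293, 2051)) = (4875876 + 334761)*(-1305*(-386) + (451 + 2051*(-1293)**2)) = 5210637*(503730 + (451 + 2051*1671849)) = 5210637*(503730 + (451 + 3428962299)) = 5210637*(503730 + 3428962750) = 5210637*3429466480 = 17869704930947760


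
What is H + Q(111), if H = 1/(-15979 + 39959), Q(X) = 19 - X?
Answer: -2206159/23980 ≈ -92.000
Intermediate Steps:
H = 1/23980 ≈ 4.1701e-5
H + Q(111) = 1/23980 + (19 - 1*111) = 1/23980 + (19 - 111) = 1/23980 - 92 = -2206159/23980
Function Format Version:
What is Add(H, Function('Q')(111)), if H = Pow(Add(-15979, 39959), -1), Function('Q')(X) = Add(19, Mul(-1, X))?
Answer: Rational(-2206159, 23980) ≈ -92.000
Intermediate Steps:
H = Rational(1, 23980) (H = Pow(23980, -1) = Rational(1, 23980) ≈ 4.1701e-5)
Add(H, Function('Q')(111)) = Add(Rational(1, 23980), Add(19, Mul(-1, 111))) = Add(Rational(1, 23980), Add(19, -111)) = Add(Rational(1, 23980), -92) = Rational(-2206159, 23980)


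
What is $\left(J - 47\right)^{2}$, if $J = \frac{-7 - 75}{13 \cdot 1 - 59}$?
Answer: $\frac{1081600}{529} \approx 2044.6$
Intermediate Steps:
$J = \frac{41}{23}$ ($J = - \frac{82}{13 - 59} = - \frac{82}{-46} = \left(-82\right) \left(- \frac{1}{46}\right) = \frac{41}{23} \approx 1.7826$)
$\left(J - 47\right)^{2} = \left(\frac{41}{23} - 47\right)^{2} = \left(- \frac{1040}{23}\right)^{2} = \frac{1081600}{529}$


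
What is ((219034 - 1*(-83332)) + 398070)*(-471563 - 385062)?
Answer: -600010988500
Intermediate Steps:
((219034 - 1*(-83332)) + 398070)*(-471563 - 385062) = ((219034 + 83332) + 398070)*(-856625) = (302366 + 398070)*(-856625) = 700436*(-856625) = -600010988500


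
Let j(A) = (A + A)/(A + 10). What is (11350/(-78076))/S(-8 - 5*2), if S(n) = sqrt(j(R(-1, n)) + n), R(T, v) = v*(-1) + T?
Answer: 17025*I*sqrt(339)/8822588 ≈ 0.03553*I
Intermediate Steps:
R(T, v) = T - v (R(T, v) = -v + T = T - v)
j(A) = 2*A/(10 + A) (j(A) = (2*A)/(10 + A) = 2*A/(10 + A))
S(n) = sqrt(n + 2*(-1 - n)/(9 - n)) (S(n) = sqrt(2*(-1 - n)/(10 + (-1 - n)) + n) = sqrt(2*(-1 - n)/(9 - n) + n) = sqrt(n + 2*(-1 - n)/(9 - n)))
(11350/(-78076))/S(-8 - 5*2) = (11350/(-78076))/(sqrt((2 + (-8 - 5*2)**2 - 7*(-8 - 5*2))/(-9 + (-8 - 5*2)))) = (11350*(-1/78076))/(sqrt((2 + (-8 - 10)**2 - 7*(-8 - 10))/(-9 + (-8 - 10)))) = -5675*(-3*I*sqrt(3))/sqrt(2 + (-18)**2 - 7*(-18))/39038 = -5675*(-3*I*sqrt(3))/sqrt(2 + 324 + 126)/39038 = -5675*(-3*I*sqrt(339)/226)/39038 = -(-17025)*I*sqrt(339)/8822588 = 17025*I*sqrt(339)/8822588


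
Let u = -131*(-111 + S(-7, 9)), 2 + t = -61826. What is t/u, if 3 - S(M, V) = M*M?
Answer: -61828/20567 ≈ -3.0062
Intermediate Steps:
t = -61828 (t = -2 - 61826 = -61828)
S(M, V) = 3 - M² (S(M, V) = 3 - M*M = 3 - M²)
u = 20567 (u = -131*(-111 + (3 - 1*(-7)²)) = -131*(-111 + (3 - 1*49)) = -131*(-111 + (3 - 49)) = -131*(-111 - 46) = -131*(-157) = 20567)
t/u = -61828/20567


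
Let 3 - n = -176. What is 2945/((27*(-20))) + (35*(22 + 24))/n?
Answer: 68449/19332 ≈ 3.5407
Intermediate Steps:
n = 179 (n = 3 - 1*(-176) = 3 + 176 = 179)
2945/((27*(-20))) + (35*(22 + 24))/n = 2945/((27*(-20))) + (35*(22 + 24))/179 = 2945/(-540) + (35*46)*(1/179) = 2945*(-1/540) + 1610*(1/179) = -589/108 + 1610/179 = 68449/19332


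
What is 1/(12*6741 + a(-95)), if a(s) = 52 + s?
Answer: 1/80849 ≈ 1.2369e-5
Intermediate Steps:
1/(12*6741 + a(-95)) = 1/(12*6741 + (52 - 95)) = 1/(80892 - 43) = 1/80849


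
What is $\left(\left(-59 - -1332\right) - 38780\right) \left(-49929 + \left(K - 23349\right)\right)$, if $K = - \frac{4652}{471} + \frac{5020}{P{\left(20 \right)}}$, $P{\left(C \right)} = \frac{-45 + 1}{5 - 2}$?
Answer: $\frac{14308088032135}{5181} \approx 2.7616 \cdot 10^{9}$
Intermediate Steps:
$P{\left(C \right)} = - \frac{44}{3}$
$K = - \frac{1824487}{5181}$ ($K = - \frac{4652}{471} + \frac{5020}{- \frac{44}{3}} = \left(-4652\right) \frac{1}{471} + 5020 \left(- \frac{3}{44}\right) = - \frac{4652}{471} - \frac{3765}{11} = - \frac{1824487}{5181} \approx -352.15$)
$\left(\left(-59 - -1332\right) - 38780\right) \left(-49929 + \left(K - 23349\right)\right) = \left(\left(-59 - -1332\right) - 38780\right) \left(-49929 - \frac{122795656}{5181}\right) = \left(\left(-59 + 1332\right) - 38780\right) \left(-49929 - \frac{122795656}{5181}\right) = \left(1273 - 38780\right) \left(- \frac{381477805}{5181}\right) = \left(-37507\right) \left(- \frac{381477805}{5181}\right) = \frac{14308088032135}{5181}$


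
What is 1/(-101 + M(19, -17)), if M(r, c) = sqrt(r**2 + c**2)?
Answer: -101/9551 - 5*sqrt(26)/9551 ≈ -0.013244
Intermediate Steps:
M(r, c) = sqrt(c**2 + r**2)
1/(-101 + M(19, -17)) = 1/(-101 + sqrt((-17)**2 + 19**2)) = 1/(-101 + sqrt(289 + 361)) = 1/(-101 + sqrt(650)) = 1/(-101 + 5*sqrt(26))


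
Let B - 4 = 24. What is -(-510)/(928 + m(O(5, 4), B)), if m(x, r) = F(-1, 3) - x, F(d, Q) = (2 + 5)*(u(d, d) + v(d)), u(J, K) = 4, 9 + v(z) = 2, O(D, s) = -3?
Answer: 51/91 ≈ 0.56044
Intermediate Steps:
B = 28 (B = 4 + 24 = 28)
v(z) = -7 (v(z) = -9 + 2 = -7)
F(d, Q) = -21 (F(d, Q) = (2 + 5)*(4 - 7) = 7*(-3) = -21)
m(x, r) = -21 - x
-(-510)/(928 + m(O(5, 4), B)) = -(-510)/(928 + (-21 - 1*(-3))) = -(-510)/(928 + (-21 + 3)) = -(-510)/(928 - 18) = -(-510)/910 = -1*(-51/91) = 51/91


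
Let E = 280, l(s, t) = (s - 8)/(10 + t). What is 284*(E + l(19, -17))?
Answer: 553516/7 ≈ 79074.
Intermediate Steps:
l(s, t) = (-8 + s)/(10 + t)
284*(E + l(19, -17)) = 284*(280 + (-8 + 19)/(10 - 17)) = 284*(280 + 11/(-7)) = 284*(280 - ⅐*11) = 284*(280 - 11/7) = 284*(1949/7) = 553516/7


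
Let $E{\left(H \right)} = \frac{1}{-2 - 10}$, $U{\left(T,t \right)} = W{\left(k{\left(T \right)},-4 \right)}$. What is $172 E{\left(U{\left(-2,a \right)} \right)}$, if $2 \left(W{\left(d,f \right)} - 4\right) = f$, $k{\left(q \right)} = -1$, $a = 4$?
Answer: $- \frac{43}{3} \approx -14.333$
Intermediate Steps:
$W{\left(d,f \right)} = 4 + \frac{f}{2}$
$U{\left(T,t \right)} = 2$ ($U{\left(T,t \right)} = 4 + \frac{1}{2} \left(-4\right) = 4 - 2 = 2$)
$E{\left(H \right)} = - \frac{1}{12}$ ($E{\left(H \right)} = \frac{1}{-12} = - \frac{1}{12}$)
$172 E{\left(U{\left(-2,a \right)} \right)} = 172 \left(- \frac{1}{12}\right) = - \frac{43}{3}$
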